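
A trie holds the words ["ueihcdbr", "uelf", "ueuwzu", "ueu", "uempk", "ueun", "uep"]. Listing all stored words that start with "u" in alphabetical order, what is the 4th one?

DFS of the "u" subtree visits, in order: "ueihcdbr", "uelf", "uempk", "uep", "ueu", "ueun", "ueuwzu"
The 4th is uep.

uep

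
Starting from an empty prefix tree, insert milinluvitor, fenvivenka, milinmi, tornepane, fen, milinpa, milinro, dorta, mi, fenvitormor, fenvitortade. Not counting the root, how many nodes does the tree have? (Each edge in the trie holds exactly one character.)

Trace insertions, counting only characters that open a new branch:
  "milinluvitor" → 12 new (m, i, l, i, n, l, u, v, i, t, o, r)
  "fenvivenka" → 10 new (f, e, n, v, i, v, e, n, k, a)
  "milinmi" → prefix "milin" already present; 2 new (m, i)
  "tornepane" → 9 new (t, o, r, n, e, p, a, n, e)
  "fen" → prefix "fen" already present; 0 new (none)
  "milinpa" → prefix "milin" already present; 2 new (p, a)
  "milinro" → prefix "milin" already present; 2 new (r, o)
  "dorta" → 5 new (d, o, r, t, a)
  "mi" → prefix "mi" already present; 0 new (none)
  "fenvitormor" → prefix "fenvi" already present; 6 new (t, o, r, m, o, r)
  "fenvitortade" → prefix "fenvitor" already present; 4 new (t, a, d, e)
Total nodes = 12 + 10 + 2 + 9 + 0 + 2 + 2 + 5 + 0 + 6 + 4 = 52

52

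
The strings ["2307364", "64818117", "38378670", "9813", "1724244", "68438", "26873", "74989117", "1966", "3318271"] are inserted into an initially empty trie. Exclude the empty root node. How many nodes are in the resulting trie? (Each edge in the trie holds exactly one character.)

59

Trace insertions, counting only characters that open a new branch:
  "2307364" → 7 new (2, 3, 0, 7, 3, 6, 4)
  "64818117" → 8 new (6, 4, 8, 1, 8, 1, 1, 7)
  "38378670" → 8 new (3, 8, 3, 7, 8, 6, 7, 0)
  "9813" → 4 new (9, 8, 1, 3)
  "1724244" → 7 new (1, 7, 2, 4, 2, 4, 4)
  "68438" → prefix "6" already present; 4 new (8, 4, 3, 8)
  "26873" → prefix "2" already present; 4 new (6, 8, 7, 3)
  "74989117" → 8 new (7, 4, 9, 8, 9, 1, 1, 7)
  "1966" → prefix "1" already present; 3 new (9, 6, 6)
  "3318271" → prefix "3" already present; 6 new (3, 1, 8, 2, 7, 1)
Total nodes = 7 + 8 + 8 + 4 + 7 + 4 + 4 + 8 + 3 + 6 = 59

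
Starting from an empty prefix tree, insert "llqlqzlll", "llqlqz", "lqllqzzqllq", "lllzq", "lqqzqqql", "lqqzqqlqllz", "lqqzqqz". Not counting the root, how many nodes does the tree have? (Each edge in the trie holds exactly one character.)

34

For each word, the new-node count is its length minus the longest prefix already in the trie:
  "llqlqzlll" → 9 new (l, l, q, l, q, z, l, l, l)
  "llqlqz" → prefix "llqlqz" already present; 0 new (none)
  "lqllqzzqllq" → prefix "l" already present; 10 new (q, l, l, q, z, z, q, l, l, q)
  "lllzq" → prefix "ll" already present; 3 new (l, z, q)
  "lqqzqqql" → prefix "lq" already present; 6 new (q, z, q, q, q, l)
  "lqqzqqlqllz" → prefix "lqqzqq" already present; 5 new (l, q, l, l, z)
  "lqqzqqz" → prefix "lqqzqq" already present; 1 new (z)
Total nodes = 9 + 0 + 10 + 3 + 6 + 5 + 1 = 34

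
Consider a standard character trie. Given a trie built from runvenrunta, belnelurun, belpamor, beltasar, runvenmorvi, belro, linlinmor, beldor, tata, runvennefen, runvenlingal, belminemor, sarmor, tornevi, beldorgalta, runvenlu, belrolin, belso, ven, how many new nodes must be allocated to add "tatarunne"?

"tata" is already a path in the trie; the remaining "runne" must be added.
So 9 − 4 = 5 new nodes.

5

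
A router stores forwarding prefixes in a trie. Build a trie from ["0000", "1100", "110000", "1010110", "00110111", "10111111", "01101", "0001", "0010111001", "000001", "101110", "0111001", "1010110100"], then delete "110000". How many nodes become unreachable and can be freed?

After clearing the end-marker at "110000", prune upward until reaching a node still needed by another word.
The suffix "00" (2 nodes) is used only by "110000"; "1100" is itself a stored word, so pruning stops there.
Nodes removed: 2

2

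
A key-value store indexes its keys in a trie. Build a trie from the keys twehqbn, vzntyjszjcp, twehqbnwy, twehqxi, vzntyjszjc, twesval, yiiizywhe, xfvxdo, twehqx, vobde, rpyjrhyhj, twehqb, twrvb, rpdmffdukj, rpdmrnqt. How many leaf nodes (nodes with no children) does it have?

11

A leaf is a node with no children — equivalently, the end of a word that is not a proper prefix of any other stored word.
Those words: "rpdmffdukj", "rpdmrnqt", "rpyjrhyhj", "twehqbnwy", "twehqxi", "twesval", "twrvb", "vobde", "vzntyjszjcp", "xfvxdo", "yiiizywhe"
Leaf count: 11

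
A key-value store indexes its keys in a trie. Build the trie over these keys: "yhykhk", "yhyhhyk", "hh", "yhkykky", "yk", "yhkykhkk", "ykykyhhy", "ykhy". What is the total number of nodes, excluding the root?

Count nodes per top-level branch (shared prefixes stored once):
  'h'-branch (hh): 2 nodes
  'y'-branch (yhkykhkk, yhkykky, yhyhhyk, yhykhk, yk, ykhy, ykykyhhy): 27 nodes
Sum: 29

29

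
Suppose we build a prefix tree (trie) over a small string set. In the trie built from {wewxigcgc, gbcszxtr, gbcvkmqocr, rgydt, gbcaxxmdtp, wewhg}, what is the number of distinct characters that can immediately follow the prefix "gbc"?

3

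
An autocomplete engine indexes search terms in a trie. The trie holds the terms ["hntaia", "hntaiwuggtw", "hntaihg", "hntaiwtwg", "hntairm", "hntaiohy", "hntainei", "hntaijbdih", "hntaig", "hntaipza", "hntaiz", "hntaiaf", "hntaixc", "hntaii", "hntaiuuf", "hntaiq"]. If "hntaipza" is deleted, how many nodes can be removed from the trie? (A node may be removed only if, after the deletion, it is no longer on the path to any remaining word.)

After clearing the end-marker at "hntaipza", prune upward until reaching a node still needed by another word.
The suffix "pza" (3 nodes) is used only by "hntaipza"; the node for "hntai" still has the child "a", so pruning stops there.
Nodes removed: 3

3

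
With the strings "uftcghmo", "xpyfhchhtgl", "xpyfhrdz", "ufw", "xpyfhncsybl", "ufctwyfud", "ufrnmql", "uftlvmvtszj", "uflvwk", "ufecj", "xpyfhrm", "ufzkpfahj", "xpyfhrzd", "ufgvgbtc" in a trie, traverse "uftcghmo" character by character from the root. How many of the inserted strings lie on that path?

1

Traverse "uftcghmo" character by character; count nodes along the way that are marked as word ends.
Prefixes of the query that are stored words: "uftcghmo"
Count: 1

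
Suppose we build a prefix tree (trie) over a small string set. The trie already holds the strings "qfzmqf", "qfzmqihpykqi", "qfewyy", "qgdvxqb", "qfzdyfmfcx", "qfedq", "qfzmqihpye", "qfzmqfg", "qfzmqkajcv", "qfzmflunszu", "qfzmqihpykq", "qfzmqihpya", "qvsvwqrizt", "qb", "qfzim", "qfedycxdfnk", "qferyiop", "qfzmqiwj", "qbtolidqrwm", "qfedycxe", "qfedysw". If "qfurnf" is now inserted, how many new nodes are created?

Walking "qfurnf" from the root, the first 2 characters ("qf") follow existing edges; "u" is the first miss.
New nodes needed: |"qfurnf"| − 2 = 6 − 2 = 4.

4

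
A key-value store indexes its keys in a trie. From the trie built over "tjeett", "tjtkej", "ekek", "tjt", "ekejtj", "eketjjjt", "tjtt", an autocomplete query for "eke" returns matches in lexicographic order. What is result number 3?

eketjjjt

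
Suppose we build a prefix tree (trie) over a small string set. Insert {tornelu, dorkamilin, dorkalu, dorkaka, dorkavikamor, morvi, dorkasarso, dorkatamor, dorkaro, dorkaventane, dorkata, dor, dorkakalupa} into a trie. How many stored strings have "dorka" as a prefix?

Traverse to the node for "dorka", then collect every word in that subtree.
Matches: "dorkaka", "dorkakalupa", "dorkalu", "dorkamilin", "dorkaro", "dorkasarso", "dorkata", "dorkatamor", "dorkaventane", "dorkavikamor"
Count: 10

10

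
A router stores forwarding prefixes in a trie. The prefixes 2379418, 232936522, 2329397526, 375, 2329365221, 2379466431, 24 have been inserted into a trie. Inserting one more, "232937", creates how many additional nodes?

"23293" is already a path in the trie; the remaining "7" must be added.
Each of the 1 remaining characters creates one node.

1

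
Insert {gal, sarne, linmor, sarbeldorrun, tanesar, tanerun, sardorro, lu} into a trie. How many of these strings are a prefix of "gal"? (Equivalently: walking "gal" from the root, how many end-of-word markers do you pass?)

1

Traverse "gal" character by character; count nodes along the way that are marked as word ends.
Prefixes of the query that are stored words: "gal"
Count: 1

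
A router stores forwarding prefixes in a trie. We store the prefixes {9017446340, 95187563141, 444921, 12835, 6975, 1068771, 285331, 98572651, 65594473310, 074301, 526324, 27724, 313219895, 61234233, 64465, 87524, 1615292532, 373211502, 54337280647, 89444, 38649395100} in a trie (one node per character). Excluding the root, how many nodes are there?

146

For each word, the new-node count is its length minus the longest prefix already in the trie:
  "9017446340" → 10 new (9, 0, 1, 7, 4, 4, 6, 3, 4, 0)
  "95187563141" → prefix "9" already present; 10 new (5, 1, 8, 7, 5, 6, 3, 1, 4, 1)
  "444921" → 6 new (4, 4, 4, 9, 2, 1)
  "12835" → 5 new (1, 2, 8, 3, 5)
  "6975" → 4 new (6, 9, 7, 5)
  "1068771" → prefix "1" already present; 6 new (0, 6, 8, 7, 7, 1)
  "285331" → 6 new (2, 8, 5, 3, 3, 1)
  "98572651" → prefix "9" already present; 7 new (8, 5, 7, 2, 6, 5, 1)
  "65594473310" → prefix "6" already present; 10 new (5, 5, 9, 4, 4, 7, 3, 3, 1, 0)
  "074301" → 6 new (0, 7, 4, 3, 0, 1)
  "526324" → 6 new (5, 2, 6, 3, 2, 4)
  "27724" → prefix "2" already present; 4 new (7, 7, 2, 4)
  "313219895" → 9 new (3, 1, 3, 2, 1, 9, 8, 9, 5)
  "61234233" → prefix "6" already present; 7 new (1, 2, 3, 4, 2, 3, 3)
  "64465" → prefix "6" already present; 4 new (4, 4, 6, 5)
  "87524" → 5 new (8, 7, 5, 2, 4)
  "1615292532" → prefix "1" already present; 9 new (6, 1, 5, 2, 9, 2, 5, 3, 2)
  "373211502" → prefix "3" already present; 8 new (7, 3, 2, 1, 1, 5, 0, 2)
  "54337280647" → prefix "5" already present; 10 new (4, 3, 3, 7, 2, 8, 0, 6, 4, 7)
  "89444" → prefix "8" already present; 4 new (9, 4, 4, 4)
  "38649395100" → prefix "3" already present; 10 new (8, 6, 4, 9, 3, 9, 5, 1, 0, 0)
Total nodes = 10 + 10 + 6 + 5 + 4 + 6 + 6 + 7 + 10 + 6 + 6 + 4 + 9 + 7 + 4 + 5 + 9 + 8 + 10 + 4 + 10 = 146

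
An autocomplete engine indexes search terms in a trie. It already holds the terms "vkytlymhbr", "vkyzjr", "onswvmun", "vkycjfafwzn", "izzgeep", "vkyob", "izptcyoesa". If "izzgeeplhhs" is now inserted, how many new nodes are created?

4

The longest prefix of "izzgeeplhhs" already in the trie is "izzgeep" (length 7).
New nodes needed: |"izzgeeplhhs"| − 7 = 11 − 7 = 4.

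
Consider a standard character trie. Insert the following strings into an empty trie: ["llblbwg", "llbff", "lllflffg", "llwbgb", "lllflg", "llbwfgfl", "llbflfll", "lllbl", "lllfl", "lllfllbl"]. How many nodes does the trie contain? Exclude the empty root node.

34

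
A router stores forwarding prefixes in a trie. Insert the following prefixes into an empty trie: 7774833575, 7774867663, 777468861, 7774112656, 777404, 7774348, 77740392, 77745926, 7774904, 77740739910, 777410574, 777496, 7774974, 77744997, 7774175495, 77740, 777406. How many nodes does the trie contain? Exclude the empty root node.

64

Trace insertions, counting only characters that open a new branch:
  "7774833575" → 10 new (7, 7, 7, 4, 8, 3, 3, 5, 7, 5)
  "7774867663" → prefix "77748" already present; 5 new (6, 7, 6, 6, 3)
  "777468861" → prefix "7774" already present; 5 new (6, 8, 8, 6, 1)
  "7774112656" → prefix "7774" already present; 6 new (1, 1, 2, 6, 5, 6)
  "777404" → prefix "7774" already present; 2 new (0, 4)
  "7774348" → prefix "7774" already present; 3 new (3, 4, 8)
  "77740392" → prefix "77740" already present; 3 new (3, 9, 2)
  "77745926" → prefix "7774" already present; 4 new (5, 9, 2, 6)
  "7774904" → prefix "7774" already present; 3 new (9, 0, 4)
  "77740739910" → prefix "77740" already present; 6 new (7, 3, 9, 9, 1, 0)
  "777410574" → prefix "77741" already present; 4 new (0, 5, 7, 4)
  "777496" → prefix "77749" already present; 1 new (6)
  "7774974" → prefix "77749" already present; 2 new (7, 4)
  "77744997" → prefix "7774" already present; 4 new (4, 9, 9, 7)
  "7774175495" → prefix "77741" already present; 5 new (7, 5, 4, 9, 5)
  "77740" → prefix "77740" already present; 0 new (none)
  "777406" → prefix "77740" already present; 1 new (6)
Total nodes = 10 + 5 + 5 + 6 + 2 + 3 + 3 + 4 + 3 + 6 + 4 + 1 + 2 + 4 + 5 + 0 + 1 = 64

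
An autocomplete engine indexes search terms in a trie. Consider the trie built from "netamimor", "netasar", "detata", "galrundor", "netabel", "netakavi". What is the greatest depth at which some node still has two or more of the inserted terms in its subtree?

4

Look for the deepest trie node that still has at least two words in its subtree.
e.g. "netabel" and "netakavi" share the prefix "neta" of length 4; no pair shares a longer one.
Longest shared-prefix length: 4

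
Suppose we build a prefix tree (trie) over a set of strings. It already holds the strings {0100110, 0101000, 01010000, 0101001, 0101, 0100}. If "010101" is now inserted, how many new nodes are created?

1

"01010" is already a path in the trie; the remaining "1" must be added.
Each of the 1 remaining characters creates one node.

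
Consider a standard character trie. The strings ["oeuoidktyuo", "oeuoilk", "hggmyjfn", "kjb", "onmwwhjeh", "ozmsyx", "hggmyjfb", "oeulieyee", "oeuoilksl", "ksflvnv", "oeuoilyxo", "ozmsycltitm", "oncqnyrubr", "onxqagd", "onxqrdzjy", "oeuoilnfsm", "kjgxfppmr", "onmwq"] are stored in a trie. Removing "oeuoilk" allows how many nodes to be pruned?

After clearing the end-marker at "oeuoilk", prune upward until reaching a node still needed by another word.
Every node on "oeuoilk" is still needed (e.g. by "oeuoilksl"), so nothing is freed.
Nodes removed: 0

0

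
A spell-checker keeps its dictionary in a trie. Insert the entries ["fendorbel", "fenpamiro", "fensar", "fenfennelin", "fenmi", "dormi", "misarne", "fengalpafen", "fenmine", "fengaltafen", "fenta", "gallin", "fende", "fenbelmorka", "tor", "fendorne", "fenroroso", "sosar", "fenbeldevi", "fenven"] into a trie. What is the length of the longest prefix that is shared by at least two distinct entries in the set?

6

Equivalently: take the maximum, over all pairs, of their longest common prefix length.
"fenbeldevi" and "fenbelmorka" agree on "fenbel" (6 characters) before diverging; nothing deeper is shared.
Longest shared-prefix length: 6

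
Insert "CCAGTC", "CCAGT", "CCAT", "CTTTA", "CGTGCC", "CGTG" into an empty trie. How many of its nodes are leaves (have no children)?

4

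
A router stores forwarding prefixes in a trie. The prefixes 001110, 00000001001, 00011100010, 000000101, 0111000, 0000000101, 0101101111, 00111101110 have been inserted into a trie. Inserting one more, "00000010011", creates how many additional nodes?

The longest prefix of "00000010011" already in the trie is "00000010" (length 8).
Each of the 3 remaining characters creates one node.

3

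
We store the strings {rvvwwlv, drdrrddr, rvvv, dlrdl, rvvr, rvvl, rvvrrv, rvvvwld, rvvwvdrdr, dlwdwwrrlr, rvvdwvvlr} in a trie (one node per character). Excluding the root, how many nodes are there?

46

Count nodes per top-level branch (shared prefixes stored once):
  'd'-branch (dlrdl, dlwdwwrrlr, drdrrddr): 20 nodes
  'r'-branch (rvvdwvvlr, rvvl, rvvr, rvvrrv, rvvv, rvvvwld, rvvwvdrdr, rvvwwlv): 26 nodes
Sum: 46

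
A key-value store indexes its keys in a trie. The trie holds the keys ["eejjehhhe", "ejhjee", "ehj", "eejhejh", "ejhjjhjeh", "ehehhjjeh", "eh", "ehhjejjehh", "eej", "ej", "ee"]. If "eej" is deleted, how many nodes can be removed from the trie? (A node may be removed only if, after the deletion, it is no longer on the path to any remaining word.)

A node on "eej"'s path can go only if nothing else ends at it or branches off below it.
Every node on "eej" is still needed (e.g. by "eejjehhhe"), so nothing is freed.
Nodes removed: 0

0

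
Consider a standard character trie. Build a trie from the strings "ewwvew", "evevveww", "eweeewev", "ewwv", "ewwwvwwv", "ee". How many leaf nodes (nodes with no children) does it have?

A leaf is a node with no children — equivalently, the end of a word that is not a proper prefix of any other stored word.
Those words: "ee", "evevveww", "eweeewev", "ewwvew", "ewwwvwwv"
Leaf count: 5

5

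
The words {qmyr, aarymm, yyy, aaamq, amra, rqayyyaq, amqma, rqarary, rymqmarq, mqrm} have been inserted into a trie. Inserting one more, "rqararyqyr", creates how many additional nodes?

The longest prefix of "rqararyqyr" already in the trie is "rqarary" (length 7).
So 10 − 7 = 3 new nodes.

3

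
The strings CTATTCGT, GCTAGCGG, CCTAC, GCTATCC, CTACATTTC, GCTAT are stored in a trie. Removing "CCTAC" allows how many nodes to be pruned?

4

A node on "CCTAC"'s path can go only if nothing else ends at it or branches off below it.
The suffix "CTAC" (4 nodes) is used only by "CCTAC"; the node for "C" still has the child "T", so pruning stops there.
Nodes removed: 4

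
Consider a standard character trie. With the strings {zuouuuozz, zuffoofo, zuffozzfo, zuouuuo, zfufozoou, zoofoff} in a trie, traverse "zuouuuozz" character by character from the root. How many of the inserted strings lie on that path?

Traverse "zuouuuozz" character by character; count nodes along the way that are marked as word ends.
Prefixes of the query that are stored words: "zuouuuo", "zuouuuozz"
Count: 2

2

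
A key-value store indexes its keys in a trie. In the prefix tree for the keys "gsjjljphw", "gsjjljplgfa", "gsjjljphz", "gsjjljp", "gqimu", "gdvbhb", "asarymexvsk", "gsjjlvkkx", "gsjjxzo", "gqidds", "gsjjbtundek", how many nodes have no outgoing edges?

10

A leaf is a node with no children — equivalently, the end of a word that is not a proper prefix of any other stored word.
Those words: "asarymexvsk", "gdvbhb", "gqidds", "gqimu", "gsjjbtundek", "gsjjljphw", "gsjjljphz", "gsjjljplgfa", "gsjjlvkkx", "gsjjxzo"
Leaf count: 10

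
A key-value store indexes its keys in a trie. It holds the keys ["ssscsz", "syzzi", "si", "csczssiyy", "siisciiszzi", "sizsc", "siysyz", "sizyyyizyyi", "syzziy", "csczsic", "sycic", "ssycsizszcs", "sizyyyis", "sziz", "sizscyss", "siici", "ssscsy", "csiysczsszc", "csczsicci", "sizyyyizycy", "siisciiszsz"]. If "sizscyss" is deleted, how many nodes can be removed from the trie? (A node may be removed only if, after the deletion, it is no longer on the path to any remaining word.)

Walk "sizscyss" from the leaf back toward the root, removing each node that no remaining word uses.
The suffix "yss" (3 nodes) is used only by "sizscyss"; "sizsc" is itself a stored word, so pruning stops there.
Nodes removed: 3

3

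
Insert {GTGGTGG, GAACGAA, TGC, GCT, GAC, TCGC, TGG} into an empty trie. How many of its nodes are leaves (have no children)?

Leaves are exactly the stored words that no other stored word extends.
Those words: "GAACGAA", "GAC", "GCT", "GTGGTGG", "TCGC", "TGC", "TGG"
Leaf count: 7

7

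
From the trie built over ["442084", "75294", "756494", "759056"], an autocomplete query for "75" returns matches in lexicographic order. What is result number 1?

75294

Filter for "75…" and sort: "75294", "756494", "759056"
The 1st is 75294.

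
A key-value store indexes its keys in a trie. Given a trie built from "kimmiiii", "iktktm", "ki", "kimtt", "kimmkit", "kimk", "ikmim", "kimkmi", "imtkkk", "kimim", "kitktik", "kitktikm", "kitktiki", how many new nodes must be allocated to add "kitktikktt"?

"kitktik" is already a path in the trie; the remaining "ktt" must be added.
New nodes needed: |"kitktikktt"| − 7 = 10 − 7 = 3.

3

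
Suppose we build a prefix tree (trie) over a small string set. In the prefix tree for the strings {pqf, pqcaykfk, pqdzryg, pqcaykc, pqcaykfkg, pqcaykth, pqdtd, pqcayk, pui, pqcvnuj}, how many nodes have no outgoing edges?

8

A leaf is a node with no children — equivalently, the end of a word that is not a proper prefix of any other stored word.
Those words: "pqcaykc", "pqcaykfkg", "pqcaykth", "pqcvnuj", "pqdtd", "pqdzryg", "pqf", "pui"
Leaf count: 8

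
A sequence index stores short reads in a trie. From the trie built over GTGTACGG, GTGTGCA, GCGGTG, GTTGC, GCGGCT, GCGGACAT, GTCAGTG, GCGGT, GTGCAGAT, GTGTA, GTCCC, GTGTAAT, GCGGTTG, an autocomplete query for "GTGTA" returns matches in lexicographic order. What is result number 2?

Filter for "GTGTA…" and sort: "GTGTA", "GTGTAAT", "GTGTACGG"
The 2nd is GTGTAAT.

GTGTAAT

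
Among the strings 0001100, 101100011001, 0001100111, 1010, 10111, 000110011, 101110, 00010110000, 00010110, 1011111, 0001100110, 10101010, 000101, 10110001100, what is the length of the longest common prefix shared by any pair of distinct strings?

11

Equivalently: take the maximum, over all pairs, of their longest common prefix length.
"10110001100" and "101100011001" agree on "10110001100" (11 characters) before diverging; nothing deeper is shared.
Longest shared-prefix length: 11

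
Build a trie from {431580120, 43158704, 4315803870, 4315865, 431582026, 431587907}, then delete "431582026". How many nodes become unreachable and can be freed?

4

A node on "431582026"'s path can go only if nothing else ends at it or branches off below it.
The suffix "2026" (4 nodes) is used only by "431582026"; the node for "43158" still has the child "0", so pruning stops there.
Nodes removed: 4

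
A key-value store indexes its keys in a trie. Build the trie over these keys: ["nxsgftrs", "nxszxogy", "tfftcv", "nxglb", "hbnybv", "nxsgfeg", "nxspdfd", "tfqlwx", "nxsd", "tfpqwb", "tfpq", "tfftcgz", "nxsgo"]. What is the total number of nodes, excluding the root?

Trace insertions, counting only characters that open a new branch:
  "nxsgftrs" → 8 new (n, x, s, g, f, t, r, s)
  "nxszxogy" → prefix "nxs" already present; 5 new (z, x, o, g, y)
  "tfftcv" → 6 new (t, f, f, t, c, v)
  "nxglb" → prefix "nx" already present; 3 new (g, l, b)
  "hbnybv" → 6 new (h, b, n, y, b, v)
  "nxsgfeg" → prefix "nxsgf" already present; 2 new (e, g)
  "nxspdfd" → prefix "nxs" already present; 4 new (p, d, f, d)
  "tfqlwx" → prefix "tf" already present; 4 new (q, l, w, x)
  "nxsd" → prefix "nxs" already present; 1 new (d)
  "tfpqwb" → prefix "tf" already present; 4 new (p, q, w, b)
  "tfpq" → prefix "tfpq" already present; 0 new (none)
  "tfftcgz" → prefix "tfftc" already present; 2 new (g, z)
  "nxsgo" → prefix "nxsg" already present; 1 new (o)
Total nodes = 8 + 5 + 6 + 3 + 6 + 2 + 4 + 4 + 1 + 4 + 0 + 2 + 1 = 46

46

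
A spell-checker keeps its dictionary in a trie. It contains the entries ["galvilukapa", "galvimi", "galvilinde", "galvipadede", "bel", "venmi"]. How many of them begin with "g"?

Walk to "g"; the words in its subtree are exactly those with that prefix.
Words under "g": galvilinde, galvilukapa, galvimi, galvipadede
Count: 4

4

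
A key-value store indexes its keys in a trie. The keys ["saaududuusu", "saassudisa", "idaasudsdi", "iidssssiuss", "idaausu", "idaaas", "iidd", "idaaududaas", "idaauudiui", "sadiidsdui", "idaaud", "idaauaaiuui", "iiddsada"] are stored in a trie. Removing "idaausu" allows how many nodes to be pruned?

2

Walk "idaausu" from the leaf back toward the root, removing each node that no remaining word uses.
The suffix "su" (2 nodes) is used only by "idaausu"; the node for "idaau" still has the child "d", so pruning stops there.
Nodes removed: 2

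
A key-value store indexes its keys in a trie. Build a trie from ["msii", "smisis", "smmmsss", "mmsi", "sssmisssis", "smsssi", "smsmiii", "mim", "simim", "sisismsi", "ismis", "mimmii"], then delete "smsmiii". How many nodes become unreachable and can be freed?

4

Walk "smsmiii" from the leaf back toward the root, removing each node that no remaining word uses.
The suffix "miii" (4 nodes) is used only by "smsmiii"; the node for "sms" still has the child "s", so pruning stops there.
Nodes removed: 4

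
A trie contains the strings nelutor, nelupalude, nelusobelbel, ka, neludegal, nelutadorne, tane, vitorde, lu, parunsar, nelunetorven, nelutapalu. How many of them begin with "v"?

Filter for entries beginning with "v":
Words under "v": vitorde
Count: 1

1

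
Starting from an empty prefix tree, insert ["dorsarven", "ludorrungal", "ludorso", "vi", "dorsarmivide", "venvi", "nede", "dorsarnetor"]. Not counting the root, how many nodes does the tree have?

43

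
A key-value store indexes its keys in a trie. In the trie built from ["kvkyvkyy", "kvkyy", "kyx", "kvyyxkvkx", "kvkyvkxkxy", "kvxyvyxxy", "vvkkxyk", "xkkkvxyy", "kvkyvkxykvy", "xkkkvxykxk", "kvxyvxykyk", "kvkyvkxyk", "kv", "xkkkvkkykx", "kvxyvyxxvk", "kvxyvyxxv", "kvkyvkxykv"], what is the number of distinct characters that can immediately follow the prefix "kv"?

3

The children of the "kv" node are the distinct next characters among strings starting with "kv".
Distinct next characters after "kv": k, x, y.
That node has 3 child edges.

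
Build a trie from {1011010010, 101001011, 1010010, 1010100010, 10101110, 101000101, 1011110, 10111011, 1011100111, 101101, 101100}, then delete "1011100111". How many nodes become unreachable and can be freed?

4

After clearing the end-marker at "1011100111", prune upward until reaching a node still needed by another word.
The suffix "0111" (4 nodes) is used only by "1011100111"; the node for "101110" still has the child "1", so pruning stops there.
Nodes removed: 4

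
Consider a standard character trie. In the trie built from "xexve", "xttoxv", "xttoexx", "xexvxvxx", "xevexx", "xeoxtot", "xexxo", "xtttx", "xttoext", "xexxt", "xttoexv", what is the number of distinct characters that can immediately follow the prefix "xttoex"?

3

The children of the "xttoex" node are the distinct next characters among strings starting with "xttoex".
Characters that immediately follow "xttoex" among the stored strings: {t, v, x}.
That node has 3 child edges.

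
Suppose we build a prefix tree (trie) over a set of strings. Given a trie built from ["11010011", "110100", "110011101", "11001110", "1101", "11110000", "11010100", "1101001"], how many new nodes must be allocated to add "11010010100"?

4

"1101001" is already a path in the trie; the remaining "0100" must be added.
New nodes needed: |"11010010100"| − 7 = 11 − 7 = 4.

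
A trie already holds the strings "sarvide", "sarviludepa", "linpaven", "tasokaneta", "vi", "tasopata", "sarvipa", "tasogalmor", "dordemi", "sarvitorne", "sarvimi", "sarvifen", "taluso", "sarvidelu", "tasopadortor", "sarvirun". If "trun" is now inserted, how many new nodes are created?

3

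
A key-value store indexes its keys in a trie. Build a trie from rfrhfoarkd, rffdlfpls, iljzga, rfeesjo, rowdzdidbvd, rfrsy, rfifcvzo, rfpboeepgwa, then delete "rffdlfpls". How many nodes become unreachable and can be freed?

7

After clearing the end-marker at "rffdlfpls", prune upward until reaching a node still needed by another word.
The suffix "fdlfpls" (7 nodes) is used only by "rffdlfpls"; the node for "rf" still has the child "r", so pruning stops there.
Nodes removed: 7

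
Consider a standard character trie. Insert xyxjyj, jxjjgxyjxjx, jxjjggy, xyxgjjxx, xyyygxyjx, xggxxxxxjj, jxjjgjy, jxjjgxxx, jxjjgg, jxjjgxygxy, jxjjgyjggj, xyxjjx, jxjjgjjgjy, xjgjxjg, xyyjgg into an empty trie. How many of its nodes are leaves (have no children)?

Leaves are exactly the stored words that no other stored word extends.
Those words: "jxjjggy", "jxjjgjjgjy", "jxjjgjy", "jxjjgxxx", "jxjjgxygxy", "jxjjgxyjxjx", "jxjjgyjggj", "xggxxxxxjj", "xjgjxjg", "xyxgjjxx", "xyxjjx", "xyxjyj", "xyyjgg", "xyyygxyjx"
Leaf count: 14

14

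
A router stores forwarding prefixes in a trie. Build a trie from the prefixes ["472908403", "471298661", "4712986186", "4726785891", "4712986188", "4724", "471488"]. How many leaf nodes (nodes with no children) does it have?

7

Leaves are exactly the stored words that no other stored word extends.
Those words: "4712986186", "4712986188", "471298661", "471488", "4724", "4726785891", "472908403"
Leaf count: 7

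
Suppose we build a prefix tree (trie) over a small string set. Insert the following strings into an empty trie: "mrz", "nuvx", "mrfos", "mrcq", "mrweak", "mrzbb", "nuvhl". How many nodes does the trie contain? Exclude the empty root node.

Count nodes per top-level branch (shared prefixes stored once):
  'm'-branch (mrcq, mrfos, mrweak, mrz, mrzbb): 14 nodes
  'n'-branch (nuvhl, nuvx): 6 nodes
Sum: 20

20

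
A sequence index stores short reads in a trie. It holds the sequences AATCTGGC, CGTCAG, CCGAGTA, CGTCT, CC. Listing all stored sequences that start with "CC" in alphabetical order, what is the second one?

Filter for "CC…" and sort: "CC", "CCGAGTA"
The 2nd is CCGAGTA.

CCGAGTA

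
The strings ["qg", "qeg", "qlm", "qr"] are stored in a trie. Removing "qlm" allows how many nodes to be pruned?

2

After clearing the end-marker at "qlm", prune upward until reaching a node still needed by another word.
The suffix "lm" (2 nodes) is used only by "qlm"; the node for "q" still has the child "g", so pruning stops there.
Nodes removed: 2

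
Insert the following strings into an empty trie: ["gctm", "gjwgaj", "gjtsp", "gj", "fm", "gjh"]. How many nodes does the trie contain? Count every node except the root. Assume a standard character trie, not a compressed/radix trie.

15

Trace insertions, counting only characters that open a new branch:
  "gctm" → 4 new (g, c, t, m)
  "gjwgaj" → prefix "g" already present; 5 new (j, w, g, a, j)
  "gjtsp" → prefix "gj" already present; 3 new (t, s, p)
  "gj" → prefix "gj" already present; 0 new (none)
  "fm" → 2 new (f, m)
  "gjh" → prefix "gj" already present; 1 new (h)
Total nodes = 4 + 5 + 3 + 0 + 2 + 1 = 15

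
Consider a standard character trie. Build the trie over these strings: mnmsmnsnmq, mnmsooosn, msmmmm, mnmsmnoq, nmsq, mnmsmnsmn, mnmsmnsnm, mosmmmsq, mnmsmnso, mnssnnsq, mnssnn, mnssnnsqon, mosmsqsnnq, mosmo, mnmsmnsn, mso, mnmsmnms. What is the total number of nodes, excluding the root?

54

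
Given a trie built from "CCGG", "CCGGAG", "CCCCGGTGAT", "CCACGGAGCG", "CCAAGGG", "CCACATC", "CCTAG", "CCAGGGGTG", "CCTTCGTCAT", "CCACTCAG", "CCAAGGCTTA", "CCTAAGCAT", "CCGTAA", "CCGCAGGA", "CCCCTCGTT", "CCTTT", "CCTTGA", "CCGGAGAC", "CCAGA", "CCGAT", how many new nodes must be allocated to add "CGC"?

Walking "CGC" from the root, the first 1 characters ("C") follow existing edges; "G" is the first miss.
New nodes needed: |"CGC"| − 1 = 3 − 1 = 2.

2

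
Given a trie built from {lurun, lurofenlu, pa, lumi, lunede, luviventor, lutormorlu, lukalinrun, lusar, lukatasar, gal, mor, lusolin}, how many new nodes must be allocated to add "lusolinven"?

3

"lusolin" is already a path in the trie; the remaining "ven" must be added.
Each of the 3 remaining characters creates one node.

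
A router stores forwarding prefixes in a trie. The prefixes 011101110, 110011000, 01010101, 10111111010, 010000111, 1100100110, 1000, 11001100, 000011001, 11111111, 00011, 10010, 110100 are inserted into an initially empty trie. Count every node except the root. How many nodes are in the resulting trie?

68

Count nodes per top-level branch (shared prefixes stored once):
  '0'-branch (000011001, 00011, 010000111, 01010101, 011101110): 31 nodes
  '1'-branch (1000, 10010, 10111111010, 1100100110, 11001100, 110011000, 110100, 11111111): 37 nodes
Sum: 68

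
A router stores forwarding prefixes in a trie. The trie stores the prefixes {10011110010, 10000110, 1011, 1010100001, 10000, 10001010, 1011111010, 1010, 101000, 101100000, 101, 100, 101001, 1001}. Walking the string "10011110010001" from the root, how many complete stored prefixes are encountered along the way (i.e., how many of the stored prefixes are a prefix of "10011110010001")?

Walk "10011110010001" from the root; an end-of-word marker is hit whenever a stored word is a prefix of "10011110010001".
Prefixes of the query that are stored words: "100", "1001", "10011110010"
Count: 3

3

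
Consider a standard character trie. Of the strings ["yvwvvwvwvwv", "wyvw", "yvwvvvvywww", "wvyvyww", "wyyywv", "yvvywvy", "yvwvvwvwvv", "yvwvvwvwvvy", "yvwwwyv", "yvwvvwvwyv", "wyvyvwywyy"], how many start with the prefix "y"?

7

Traverse to the node for "y", then collect every word in that subtree.
Matches: "yvvywvy", "yvwvvvvywww", "yvwvvwvwvv", "yvwvvwvwvvy", "yvwvvwvwvwv", "yvwvvwvwyv", "yvwwwyv"
Count: 7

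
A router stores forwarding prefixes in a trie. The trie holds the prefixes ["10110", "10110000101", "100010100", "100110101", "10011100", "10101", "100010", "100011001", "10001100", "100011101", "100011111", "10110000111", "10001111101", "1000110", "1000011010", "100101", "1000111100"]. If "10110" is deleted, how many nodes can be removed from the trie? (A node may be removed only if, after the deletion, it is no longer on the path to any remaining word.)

0

Walk "10110" from the leaf back toward the root, removing each node that no remaining word uses.
Every node on "10110" is still needed (e.g. by "10110000101"), so nothing is freed.
Nodes removed: 0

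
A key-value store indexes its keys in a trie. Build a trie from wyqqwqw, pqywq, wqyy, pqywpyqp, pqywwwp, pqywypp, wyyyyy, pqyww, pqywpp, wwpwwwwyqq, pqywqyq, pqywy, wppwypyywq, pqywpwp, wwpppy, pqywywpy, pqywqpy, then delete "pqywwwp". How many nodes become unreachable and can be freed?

After clearing the end-marker at "pqywwwp", prune upward until reaching a node still needed by another word.
The suffix "wp" (2 nodes) is used only by "pqywwwp"; "pqyww" is itself a stored word, so pruning stops there.
Nodes removed: 2

2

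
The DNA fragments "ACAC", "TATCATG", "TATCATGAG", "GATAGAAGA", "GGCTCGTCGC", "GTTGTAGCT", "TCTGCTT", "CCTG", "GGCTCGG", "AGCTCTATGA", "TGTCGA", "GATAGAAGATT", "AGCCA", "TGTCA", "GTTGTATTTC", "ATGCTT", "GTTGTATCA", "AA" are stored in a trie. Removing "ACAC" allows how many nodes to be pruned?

3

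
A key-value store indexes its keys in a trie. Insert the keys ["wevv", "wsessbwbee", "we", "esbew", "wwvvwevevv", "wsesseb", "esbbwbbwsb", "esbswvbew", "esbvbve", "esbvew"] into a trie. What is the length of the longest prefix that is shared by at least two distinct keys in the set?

5

Look for the deepest trie node that still has at least two words in its subtree.
"wsessbwbee" and "wsesseb" agree on "wsess" (5 characters) before diverging; nothing deeper is shared.
Longest shared-prefix length: 5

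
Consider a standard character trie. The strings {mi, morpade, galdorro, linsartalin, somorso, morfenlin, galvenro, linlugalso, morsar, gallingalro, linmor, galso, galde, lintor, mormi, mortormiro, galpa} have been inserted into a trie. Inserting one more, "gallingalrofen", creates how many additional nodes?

3

The longest prefix of "gallingalrofen" already in the trie is "gallingalro" (length 11).
Each of the 3 remaining characters creates one node.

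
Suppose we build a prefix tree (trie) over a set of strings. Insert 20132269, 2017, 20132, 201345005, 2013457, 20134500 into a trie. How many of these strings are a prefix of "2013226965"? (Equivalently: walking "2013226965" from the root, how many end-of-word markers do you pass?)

2

Walk "2013226965" from the root; an end-of-word marker is hit whenever a stored word is a prefix of "2013226965".
Prefixes of the query that are stored words: "20132", "20132269"
Count: 2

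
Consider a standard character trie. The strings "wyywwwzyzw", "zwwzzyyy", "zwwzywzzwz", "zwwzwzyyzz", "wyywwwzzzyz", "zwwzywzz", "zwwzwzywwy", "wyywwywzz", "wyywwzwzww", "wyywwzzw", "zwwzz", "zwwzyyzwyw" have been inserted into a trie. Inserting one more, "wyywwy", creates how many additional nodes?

0

"wyywwy" is already a full path in the trie; only an end-marker is added.
No new nodes are needed: 0.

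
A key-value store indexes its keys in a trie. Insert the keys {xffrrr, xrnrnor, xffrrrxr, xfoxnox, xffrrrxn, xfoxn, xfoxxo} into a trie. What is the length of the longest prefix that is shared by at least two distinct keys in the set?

7

The deepest shared node is where two words last agree before diverging.
"xffrrrxn" and "xffrrrxr" agree on "xffrrrx" (7 characters) before diverging; nothing deeper is shared.
Longest shared-prefix length: 7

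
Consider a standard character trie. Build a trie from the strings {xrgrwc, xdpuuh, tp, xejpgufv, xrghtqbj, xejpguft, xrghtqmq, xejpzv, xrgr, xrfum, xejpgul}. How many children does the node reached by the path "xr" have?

2

Walk "xr" from the root, arriving at one node.
Distinct next characters after "xr": f, g.
That node has 2 child edges.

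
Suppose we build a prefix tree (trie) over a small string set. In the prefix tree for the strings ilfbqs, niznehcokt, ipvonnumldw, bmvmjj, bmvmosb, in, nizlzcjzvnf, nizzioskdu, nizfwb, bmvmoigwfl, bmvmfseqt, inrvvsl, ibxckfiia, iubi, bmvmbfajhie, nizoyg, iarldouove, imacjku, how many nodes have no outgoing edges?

Leaves are exactly the stored words that no other stored word extends.
Those words: "bmvmbfajhie", "bmvmfseqt", "bmvmjj", "bmvmoigwfl", "bmvmosb", "iarldouove", "ibxckfiia", "ilfbqs", "imacjku", "inrvvsl", "ipvonnumldw", "iubi", "nizfwb", "nizlzcjzvnf", "niznehcokt", "nizoyg", "nizzioskdu"
Leaf count: 17

17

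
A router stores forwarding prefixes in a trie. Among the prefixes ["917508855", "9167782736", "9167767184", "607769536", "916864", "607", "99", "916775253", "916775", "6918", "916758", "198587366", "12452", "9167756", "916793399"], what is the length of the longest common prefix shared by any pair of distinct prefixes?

6

Look for the deepest trie node that still has at least two words in its subtree.
e.g. "916775" and "916775253" share the prefix "916775" of length 6; no pair shares a longer one.
Longest shared-prefix length: 6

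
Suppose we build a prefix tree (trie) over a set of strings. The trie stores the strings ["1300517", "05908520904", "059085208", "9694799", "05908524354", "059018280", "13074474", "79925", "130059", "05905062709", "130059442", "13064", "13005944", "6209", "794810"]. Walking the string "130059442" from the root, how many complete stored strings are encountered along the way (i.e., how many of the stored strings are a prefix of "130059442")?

3

Traverse "130059442" character by character; count nodes along the way that are marked as word ends.
Prefixes of the query that are stored words: "130059", "13005944", "130059442"
Count: 3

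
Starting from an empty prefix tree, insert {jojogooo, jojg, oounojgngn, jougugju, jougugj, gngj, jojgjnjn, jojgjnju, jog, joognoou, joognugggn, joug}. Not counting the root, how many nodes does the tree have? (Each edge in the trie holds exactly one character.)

46

Trace insertions, counting only characters that open a new branch:
  "jojogooo" → 8 new (j, o, j, o, g, o, o, o)
  "jojg" → prefix "joj" already present; 1 new (g)
  "oounojgngn" → 10 new (o, o, u, n, o, j, g, n, g, n)
  "jougugju" → prefix "jo" already present; 6 new (u, g, u, g, j, u)
  "jougugj" → prefix "jougugj" already present; 0 new (none)
  "gngj" → 4 new (g, n, g, j)
  "jojgjnjn" → prefix "jojg" already present; 4 new (j, n, j, n)
  "jojgjnju" → prefix "jojgjnj" already present; 1 new (u)
  "jog" → prefix "jo" already present; 1 new (g)
  "joognoou" → prefix "jo" already present; 6 new (o, g, n, o, o, u)
  "joognugggn" → prefix "joogn" already present; 5 new (u, g, g, g, n)
  "joug" → prefix "joug" already present; 0 new (none)
Total nodes = 8 + 1 + 10 + 6 + 0 + 4 + 4 + 1 + 1 + 6 + 5 + 0 = 46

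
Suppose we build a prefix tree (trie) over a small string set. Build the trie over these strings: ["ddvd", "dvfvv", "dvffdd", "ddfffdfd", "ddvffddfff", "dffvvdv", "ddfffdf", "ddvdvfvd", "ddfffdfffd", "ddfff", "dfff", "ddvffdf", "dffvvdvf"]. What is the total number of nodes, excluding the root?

Trie structure (* marks end of a word):
(root)
└─ d
   ├─ d
   │  ├─ f
   │  │  └─ f
   │  │     └─ f *
   │  │        └─ d
   │  │           └─ f *
   │  │              ├─ d *
   │  │              └─ f
   │  │                 └─ f
   │  │                    └─ d *
   │  └─ v
   │     ├─ d *
   │     │  └─ v
   │     │     └─ f
   │     │        └─ v
   │     │           └─ d *
   │     └─ f
   │        └─ f
   │           └─ d
   │              ├─ d
   │              │  └─ f
   │              │     └─ f
   │              │        └─ f *
   │              └─ f *
   ├─ f
   │  └─ f
   │     ├─ f *
   │     └─ v
   │        └─ v
   │           └─ d
   │              └─ v *
   │                 └─ f *
   └─ v
      └─ f
         ├─ f
         │  └─ d
         │     └─ d *
         └─ v
            └─ v *
Counting every labelled node above: 40.

40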